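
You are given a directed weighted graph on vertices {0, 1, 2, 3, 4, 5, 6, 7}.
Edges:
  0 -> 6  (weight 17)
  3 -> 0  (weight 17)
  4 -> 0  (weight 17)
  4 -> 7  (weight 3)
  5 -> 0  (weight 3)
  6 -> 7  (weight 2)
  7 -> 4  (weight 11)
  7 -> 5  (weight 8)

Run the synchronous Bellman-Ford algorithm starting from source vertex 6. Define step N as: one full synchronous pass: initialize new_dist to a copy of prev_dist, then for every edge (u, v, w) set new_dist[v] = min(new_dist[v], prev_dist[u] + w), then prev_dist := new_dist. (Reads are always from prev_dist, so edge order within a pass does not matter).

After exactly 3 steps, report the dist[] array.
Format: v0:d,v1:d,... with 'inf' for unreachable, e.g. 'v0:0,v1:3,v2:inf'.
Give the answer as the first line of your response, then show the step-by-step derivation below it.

v0:13,v1:inf,v2:inf,v3:inf,v4:13,v5:10,v6:0,v7:2

step 1: dist = v0:inf,v1:inf,v2:inf,v3:inf,v4:inf,v5:inf,v6:0,v7:2
step 2: dist = v0:inf,v1:inf,v2:inf,v3:inf,v4:13,v5:10,v6:0,v7:2
step 3: dist = v0:13,v1:inf,v2:inf,v3:inf,v4:13,v5:10,v6:0,v7:2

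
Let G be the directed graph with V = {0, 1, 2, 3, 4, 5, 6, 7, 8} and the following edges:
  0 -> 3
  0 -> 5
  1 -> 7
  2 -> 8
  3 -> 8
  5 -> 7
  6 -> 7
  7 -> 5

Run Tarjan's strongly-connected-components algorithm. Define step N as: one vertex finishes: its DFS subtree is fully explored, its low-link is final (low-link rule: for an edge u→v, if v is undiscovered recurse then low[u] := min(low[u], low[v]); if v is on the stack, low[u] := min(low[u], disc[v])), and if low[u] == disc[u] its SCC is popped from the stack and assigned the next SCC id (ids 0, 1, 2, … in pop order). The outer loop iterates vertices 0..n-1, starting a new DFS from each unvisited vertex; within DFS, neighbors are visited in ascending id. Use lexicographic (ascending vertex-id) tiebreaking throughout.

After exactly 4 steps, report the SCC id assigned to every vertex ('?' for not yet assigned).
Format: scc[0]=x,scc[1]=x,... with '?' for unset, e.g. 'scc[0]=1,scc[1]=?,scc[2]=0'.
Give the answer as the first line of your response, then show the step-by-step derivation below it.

scc[0]=?,scc[1]=?,scc[2]=?,scc[3]=1,scc[4]=?,scc[5]=2,scc[6]=?,scc[7]=2,scc[8]=0

step 1: low=(low[0]=0,low[1]=?,low[2]=?,low[3]=1,low[4]=?,low[5]=?,low[6]=?,low[7]=?,low[8]=2); scc=(scc[0]=?,scc[1]=?,scc[2]=?,scc[3]=?,scc[4]=?,scc[5]=?,scc[6]=?,scc[7]=?,scc[8]=0)
step 2: low=(low[0]=0,low[1]=?,low[2]=?,low[3]=1,low[4]=?,low[5]=?,low[6]=?,low[7]=?,low[8]=2); scc=(scc[0]=?,scc[1]=?,scc[2]=?,scc[3]=1,scc[4]=?,scc[5]=?,scc[6]=?,scc[7]=?,scc[8]=0)
step 3: low=(low[0]=0,low[1]=?,low[2]=?,low[3]=1,low[4]=?,low[5]=3,low[6]=?,low[7]=3,low[8]=2); scc=(scc[0]=?,scc[1]=?,scc[2]=?,scc[3]=1,scc[4]=?,scc[5]=?,scc[6]=?,scc[7]=?,scc[8]=0)
step 4: low=(low[0]=0,low[1]=?,low[2]=?,low[3]=1,low[4]=?,low[5]=3,low[6]=?,low[7]=3,low[8]=2); scc=(scc[0]=?,scc[1]=?,scc[2]=?,scc[3]=1,scc[4]=?,scc[5]=2,scc[6]=?,scc[7]=2,scc[8]=0)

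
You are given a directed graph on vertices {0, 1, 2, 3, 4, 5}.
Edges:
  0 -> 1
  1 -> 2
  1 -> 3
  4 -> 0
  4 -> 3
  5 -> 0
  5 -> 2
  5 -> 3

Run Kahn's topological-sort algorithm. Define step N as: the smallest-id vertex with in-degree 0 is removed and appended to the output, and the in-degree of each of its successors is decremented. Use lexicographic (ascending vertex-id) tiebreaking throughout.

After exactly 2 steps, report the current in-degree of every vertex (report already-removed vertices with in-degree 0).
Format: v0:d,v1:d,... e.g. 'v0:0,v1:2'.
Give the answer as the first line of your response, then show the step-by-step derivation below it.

v0:0,v1:1,v2:1,v3:1,v4:0,v5:0

step 1: output 4; order=[4]; indeg=(1,1,2,2,0,0)
step 2: output 5; order=[4,5]; indeg=(0,1,1,1,0,0)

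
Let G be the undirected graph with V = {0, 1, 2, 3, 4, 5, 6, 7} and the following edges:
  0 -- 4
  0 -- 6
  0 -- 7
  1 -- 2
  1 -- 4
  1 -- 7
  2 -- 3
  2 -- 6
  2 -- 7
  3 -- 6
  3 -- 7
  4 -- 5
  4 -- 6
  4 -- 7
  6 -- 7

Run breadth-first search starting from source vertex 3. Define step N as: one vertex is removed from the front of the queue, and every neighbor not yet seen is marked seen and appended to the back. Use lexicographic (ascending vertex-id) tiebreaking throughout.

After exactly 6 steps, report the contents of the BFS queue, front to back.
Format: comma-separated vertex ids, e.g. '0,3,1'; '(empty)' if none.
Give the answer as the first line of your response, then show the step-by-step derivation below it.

4

step 1: dequeue 3; queue=[2,6,7]; order=3
step 2: dequeue 2; queue=[6,7,1]; order=3,2
step 3: dequeue 6; queue=[7,1,0,4]; order=3,2,6
step 4: dequeue 7; queue=[1,0,4]; order=3,2,6,7
step 5: dequeue 1; queue=[0,4]; order=3,2,6,7,1
step 6: dequeue 0; queue=[4]; order=3,2,6,7,1,0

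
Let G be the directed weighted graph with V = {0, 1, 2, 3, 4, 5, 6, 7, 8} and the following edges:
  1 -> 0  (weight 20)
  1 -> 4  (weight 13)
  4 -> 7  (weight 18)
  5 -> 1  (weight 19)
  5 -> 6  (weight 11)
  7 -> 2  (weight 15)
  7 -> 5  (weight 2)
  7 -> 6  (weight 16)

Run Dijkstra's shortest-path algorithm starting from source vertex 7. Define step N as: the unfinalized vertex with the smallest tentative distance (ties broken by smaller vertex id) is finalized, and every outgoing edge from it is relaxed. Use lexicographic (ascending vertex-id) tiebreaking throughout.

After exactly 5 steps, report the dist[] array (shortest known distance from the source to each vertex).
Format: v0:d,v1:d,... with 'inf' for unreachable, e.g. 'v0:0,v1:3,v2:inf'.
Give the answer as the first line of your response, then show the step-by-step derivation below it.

v0:41,v1:21,v2:15,v3:inf,v4:34,v5:2,v6:13,v7:0,v8:inf

step 1: dist = v0:inf,v1:inf,v2:15,v3:inf,v4:inf,v5:2,v6:16,v7:0,v8:inf
step 2: dist = v0:inf,v1:21,v2:15,v3:inf,v4:inf,v5:2,v6:13,v7:0,v8:inf
step 3: dist = v0:inf,v1:21,v2:15,v3:inf,v4:inf,v5:2,v6:13,v7:0,v8:inf
step 4: dist = v0:inf,v1:21,v2:15,v3:inf,v4:inf,v5:2,v6:13,v7:0,v8:inf
step 5: dist = v0:41,v1:21,v2:15,v3:inf,v4:34,v5:2,v6:13,v7:0,v8:inf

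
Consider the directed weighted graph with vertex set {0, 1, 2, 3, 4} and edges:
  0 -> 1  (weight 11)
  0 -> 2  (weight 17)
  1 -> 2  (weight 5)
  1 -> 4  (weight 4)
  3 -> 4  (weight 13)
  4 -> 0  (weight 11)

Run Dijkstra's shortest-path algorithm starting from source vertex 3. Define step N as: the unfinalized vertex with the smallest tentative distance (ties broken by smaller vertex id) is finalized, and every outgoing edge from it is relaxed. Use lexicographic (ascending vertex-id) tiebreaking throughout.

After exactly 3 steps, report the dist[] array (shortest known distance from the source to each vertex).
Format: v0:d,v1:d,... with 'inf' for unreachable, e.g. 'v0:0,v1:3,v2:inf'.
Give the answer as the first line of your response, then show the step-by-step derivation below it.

v0:24,v1:35,v2:41,v3:0,v4:13

step 1: dist = v0:inf,v1:inf,v2:inf,v3:0,v4:13
step 2: dist = v0:24,v1:inf,v2:inf,v3:0,v4:13
step 3: dist = v0:24,v1:35,v2:41,v3:0,v4:13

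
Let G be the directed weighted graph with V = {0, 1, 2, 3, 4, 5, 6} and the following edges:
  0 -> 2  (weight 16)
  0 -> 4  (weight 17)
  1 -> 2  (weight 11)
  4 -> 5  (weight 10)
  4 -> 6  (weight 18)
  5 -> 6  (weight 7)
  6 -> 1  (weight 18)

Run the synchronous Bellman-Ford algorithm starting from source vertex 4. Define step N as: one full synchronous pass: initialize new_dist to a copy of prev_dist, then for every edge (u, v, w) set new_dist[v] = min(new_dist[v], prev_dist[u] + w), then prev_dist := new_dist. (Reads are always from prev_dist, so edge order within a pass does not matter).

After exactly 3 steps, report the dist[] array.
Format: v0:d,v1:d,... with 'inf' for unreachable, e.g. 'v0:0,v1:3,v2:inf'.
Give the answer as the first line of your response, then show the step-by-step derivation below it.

v0:inf,v1:35,v2:47,v3:inf,v4:0,v5:10,v6:17

step 1: dist = v0:inf,v1:inf,v2:inf,v3:inf,v4:0,v5:10,v6:18
step 2: dist = v0:inf,v1:36,v2:inf,v3:inf,v4:0,v5:10,v6:17
step 3: dist = v0:inf,v1:35,v2:47,v3:inf,v4:0,v5:10,v6:17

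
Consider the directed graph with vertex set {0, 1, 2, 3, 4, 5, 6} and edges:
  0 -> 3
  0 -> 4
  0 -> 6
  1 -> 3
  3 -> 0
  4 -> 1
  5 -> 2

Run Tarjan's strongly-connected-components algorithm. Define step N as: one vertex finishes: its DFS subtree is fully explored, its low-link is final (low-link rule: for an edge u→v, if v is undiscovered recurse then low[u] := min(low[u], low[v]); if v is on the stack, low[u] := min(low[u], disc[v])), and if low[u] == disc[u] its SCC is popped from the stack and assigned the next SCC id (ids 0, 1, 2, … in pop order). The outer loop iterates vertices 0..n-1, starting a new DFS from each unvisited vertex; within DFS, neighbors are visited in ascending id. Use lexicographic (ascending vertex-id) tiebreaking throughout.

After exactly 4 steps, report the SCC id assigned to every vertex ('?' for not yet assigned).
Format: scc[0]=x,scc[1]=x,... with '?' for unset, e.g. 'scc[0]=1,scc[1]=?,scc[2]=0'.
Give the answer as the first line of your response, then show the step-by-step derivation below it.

scc[0]=?,scc[1]=?,scc[2]=?,scc[3]=?,scc[4]=?,scc[5]=?,scc[6]=0

step 1: low=(low[0]=0,low[1]=?,low[2]=?,low[3]=0,low[4]=?,low[5]=?,low[6]=?); scc=(scc[0]=?,scc[1]=?,scc[2]=?,scc[3]=?,scc[4]=?,scc[5]=?,scc[6]=?)
step 2: low=(low[0]=0,low[1]=1,low[2]=?,low[3]=0,low[4]=2,low[5]=?,low[6]=?); scc=(scc[0]=?,scc[1]=?,scc[2]=?,scc[3]=?,scc[4]=?,scc[5]=?,scc[6]=?)
step 3: low=(low[0]=0,low[1]=1,low[2]=?,low[3]=0,low[4]=1,low[5]=?,low[6]=?); scc=(scc[0]=?,scc[1]=?,scc[2]=?,scc[3]=?,scc[4]=?,scc[5]=?,scc[6]=?)
step 4: low=(low[0]=0,low[1]=1,low[2]=?,low[3]=0,low[4]=1,low[5]=?,low[6]=4); scc=(scc[0]=?,scc[1]=?,scc[2]=?,scc[3]=?,scc[4]=?,scc[5]=?,scc[6]=0)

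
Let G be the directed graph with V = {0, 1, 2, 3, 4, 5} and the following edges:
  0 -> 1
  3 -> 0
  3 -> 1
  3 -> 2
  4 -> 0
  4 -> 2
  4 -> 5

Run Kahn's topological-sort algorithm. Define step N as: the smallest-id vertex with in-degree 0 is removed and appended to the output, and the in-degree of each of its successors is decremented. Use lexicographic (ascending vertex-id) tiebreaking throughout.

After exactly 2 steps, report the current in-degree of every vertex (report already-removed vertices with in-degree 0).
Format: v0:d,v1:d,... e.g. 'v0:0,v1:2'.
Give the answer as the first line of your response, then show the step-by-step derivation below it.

v0:0,v1:1,v2:0,v3:0,v4:0,v5:0

step 1: output 3; order=[3]; indeg=(1,1,1,0,0,1)
step 2: output 4; order=[3,4]; indeg=(0,1,0,0,0,0)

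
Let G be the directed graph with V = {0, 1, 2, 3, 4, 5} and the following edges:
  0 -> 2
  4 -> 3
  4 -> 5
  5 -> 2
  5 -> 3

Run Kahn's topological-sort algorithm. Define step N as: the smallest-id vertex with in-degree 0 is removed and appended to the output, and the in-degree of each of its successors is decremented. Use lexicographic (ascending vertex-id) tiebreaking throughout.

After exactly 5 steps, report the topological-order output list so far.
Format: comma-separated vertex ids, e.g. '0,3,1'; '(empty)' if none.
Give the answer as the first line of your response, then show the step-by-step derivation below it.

0,1,4,5,2

step 1: output 0; order=[0]; indeg=(0,0,1,2,0,1)
step 2: output 1; order=[0,1]; indeg=(0,0,1,2,0,1)
step 3: output 4; order=[0,1,4]; indeg=(0,0,1,1,0,0)
step 4: output 5; order=[0,1,4,5]; indeg=(0,0,0,0,0,0)
step 5: output 2; order=[0,1,4,5,2]; indeg=(0,0,0,0,0,0)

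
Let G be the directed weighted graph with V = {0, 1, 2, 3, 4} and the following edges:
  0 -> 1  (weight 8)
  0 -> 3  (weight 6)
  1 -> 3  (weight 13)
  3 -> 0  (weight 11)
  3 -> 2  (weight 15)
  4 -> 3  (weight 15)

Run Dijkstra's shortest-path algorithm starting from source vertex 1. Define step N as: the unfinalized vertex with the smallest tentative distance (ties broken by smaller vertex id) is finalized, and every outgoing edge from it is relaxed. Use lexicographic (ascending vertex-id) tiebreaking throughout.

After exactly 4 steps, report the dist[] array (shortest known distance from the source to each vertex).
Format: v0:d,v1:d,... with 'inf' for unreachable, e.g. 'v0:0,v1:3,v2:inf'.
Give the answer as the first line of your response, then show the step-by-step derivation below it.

v0:24,v1:0,v2:28,v3:13,v4:inf

step 1: dist = v0:inf,v1:0,v2:inf,v3:13,v4:inf
step 2: dist = v0:24,v1:0,v2:28,v3:13,v4:inf
step 3: dist = v0:24,v1:0,v2:28,v3:13,v4:inf
step 4: dist = v0:24,v1:0,v2:28,v3:13,v4:inf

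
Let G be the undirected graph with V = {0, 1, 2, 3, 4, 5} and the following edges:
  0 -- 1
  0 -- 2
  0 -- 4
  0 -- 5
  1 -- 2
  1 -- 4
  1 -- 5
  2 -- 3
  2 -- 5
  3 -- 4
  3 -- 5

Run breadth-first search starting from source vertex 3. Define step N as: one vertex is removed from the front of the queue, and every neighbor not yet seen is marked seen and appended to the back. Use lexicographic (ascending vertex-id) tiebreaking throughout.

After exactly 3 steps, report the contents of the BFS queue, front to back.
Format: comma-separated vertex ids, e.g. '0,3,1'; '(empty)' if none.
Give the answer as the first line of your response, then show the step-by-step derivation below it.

5,0,1

step 1: dequeue 3; queue=[2,4,5]; order=3
step 2: dequeue 2; queue=[4,5,0,1]; order=3,2
step 3: dequeue 4; queue=[5,0,1]; order=3,2,4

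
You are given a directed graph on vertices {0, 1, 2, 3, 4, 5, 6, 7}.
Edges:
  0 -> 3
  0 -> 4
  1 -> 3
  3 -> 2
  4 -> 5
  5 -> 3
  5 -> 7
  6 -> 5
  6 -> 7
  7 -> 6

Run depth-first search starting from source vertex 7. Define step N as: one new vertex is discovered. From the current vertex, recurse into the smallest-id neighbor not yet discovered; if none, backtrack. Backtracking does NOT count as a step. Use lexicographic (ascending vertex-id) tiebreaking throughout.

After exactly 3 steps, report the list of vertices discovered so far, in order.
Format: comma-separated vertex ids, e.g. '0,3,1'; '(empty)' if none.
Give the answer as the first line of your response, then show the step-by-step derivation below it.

7,6,5

step 1: discover 7; path=7; order=7
step 2: discover 6; path=7>6; order=7,6
step 3: discover 5; path=7>6>5; order=7,6,5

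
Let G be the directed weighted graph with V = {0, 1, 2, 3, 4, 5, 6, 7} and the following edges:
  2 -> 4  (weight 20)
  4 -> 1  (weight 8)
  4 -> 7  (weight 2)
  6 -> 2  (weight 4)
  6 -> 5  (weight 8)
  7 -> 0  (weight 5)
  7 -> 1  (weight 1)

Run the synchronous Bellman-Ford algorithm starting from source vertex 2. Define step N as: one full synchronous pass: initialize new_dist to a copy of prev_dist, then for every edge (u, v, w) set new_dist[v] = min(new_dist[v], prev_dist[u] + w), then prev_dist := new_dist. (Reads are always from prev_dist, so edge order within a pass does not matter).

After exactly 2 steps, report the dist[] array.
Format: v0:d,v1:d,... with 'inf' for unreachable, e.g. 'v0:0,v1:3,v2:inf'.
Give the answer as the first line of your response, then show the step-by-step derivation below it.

v0:inf,v1:28,v2:0,v3:inf,v4:20,v5:inf,v6:inf,v7:22

step 1: dist = v0:inf,v1:inf,v2:0,v3:inf,v4:20,v5:inf,v6:inf,v7:inf
step 2: dist = v0:inf,v1:28,v2:0,v3:inf,v4:20,v5:inf,v6:inf,v7:22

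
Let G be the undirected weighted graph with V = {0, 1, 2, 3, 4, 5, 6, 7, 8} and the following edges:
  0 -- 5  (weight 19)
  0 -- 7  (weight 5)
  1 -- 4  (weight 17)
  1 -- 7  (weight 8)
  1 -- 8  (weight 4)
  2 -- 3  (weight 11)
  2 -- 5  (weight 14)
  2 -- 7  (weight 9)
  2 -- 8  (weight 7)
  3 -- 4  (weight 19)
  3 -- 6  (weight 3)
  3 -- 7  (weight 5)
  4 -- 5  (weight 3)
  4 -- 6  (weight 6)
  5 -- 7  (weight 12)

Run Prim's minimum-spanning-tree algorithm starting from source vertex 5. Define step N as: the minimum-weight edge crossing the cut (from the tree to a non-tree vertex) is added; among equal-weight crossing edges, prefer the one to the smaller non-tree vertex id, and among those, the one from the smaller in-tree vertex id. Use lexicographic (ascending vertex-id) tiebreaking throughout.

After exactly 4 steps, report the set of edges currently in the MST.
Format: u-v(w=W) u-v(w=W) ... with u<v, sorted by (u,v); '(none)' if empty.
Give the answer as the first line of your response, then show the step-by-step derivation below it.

3-6(w=3) 3-7(w=5) 4-5(w=3) 4-6(w=6)

step 1: add edge 4-5 (w=3); MST = {4-5(w=3)}
step 2: add edge 4-6 (w=6); MST = {4-5(w=3) 4-6(w=6)}
step 3: add edge 3-6 (w=3); MST = {3-6(w=3) 4-5(w=3) 4-6(w=6)}
step 4: add edge 3-7 (w=5); MST = {3-6(w=3) 3-7(w=5) 4-5(w=3) 4-6(w=6)}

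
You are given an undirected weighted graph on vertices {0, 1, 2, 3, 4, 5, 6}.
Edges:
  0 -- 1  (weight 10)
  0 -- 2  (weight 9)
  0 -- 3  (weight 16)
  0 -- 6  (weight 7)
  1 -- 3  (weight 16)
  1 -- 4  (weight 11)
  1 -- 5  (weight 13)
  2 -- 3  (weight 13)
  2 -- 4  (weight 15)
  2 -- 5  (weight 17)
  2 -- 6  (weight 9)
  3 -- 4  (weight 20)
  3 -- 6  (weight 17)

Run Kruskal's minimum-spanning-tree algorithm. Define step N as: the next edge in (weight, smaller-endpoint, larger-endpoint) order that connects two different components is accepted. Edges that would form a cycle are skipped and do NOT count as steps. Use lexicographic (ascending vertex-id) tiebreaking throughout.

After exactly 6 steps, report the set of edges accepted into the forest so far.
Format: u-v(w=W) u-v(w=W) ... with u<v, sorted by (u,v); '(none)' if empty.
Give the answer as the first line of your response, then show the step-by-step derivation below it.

0-1(w=10) 0-2(w=9) 0-6(w=7) 1-4(w=11) 1-5(w=13) 2-3(w=13)

step 1: add edge 0-6 (w=7); MST = {0-6(w=7)}
step 2: add edge 0-2 (w=9); MST = {0-2(w=9) 0-6(w=7)}
step 3: add edge 0-1 (w=10); MST = {0-1(w=10) 0-2(w=9) 0-6(w=7)}
step 4: add edge 1-4 (w=11); MST = {0-1(w=10) 0-2(w=9) 0-6(w=7) 1-4(w=11)}
step 5: add edge 1-5 (w=13); MST = {0-1(w=10) 0-2(w=9) 0-6(w=7) 1-4(w=11) 1-5(w=13)}
step 6: add edge 2-3 (w=13); MST = {0-1(w=10) 0-2(w=9) 0-6(w=7) 1-4(w=11) 1-5(w=13) 2-3(w=13)}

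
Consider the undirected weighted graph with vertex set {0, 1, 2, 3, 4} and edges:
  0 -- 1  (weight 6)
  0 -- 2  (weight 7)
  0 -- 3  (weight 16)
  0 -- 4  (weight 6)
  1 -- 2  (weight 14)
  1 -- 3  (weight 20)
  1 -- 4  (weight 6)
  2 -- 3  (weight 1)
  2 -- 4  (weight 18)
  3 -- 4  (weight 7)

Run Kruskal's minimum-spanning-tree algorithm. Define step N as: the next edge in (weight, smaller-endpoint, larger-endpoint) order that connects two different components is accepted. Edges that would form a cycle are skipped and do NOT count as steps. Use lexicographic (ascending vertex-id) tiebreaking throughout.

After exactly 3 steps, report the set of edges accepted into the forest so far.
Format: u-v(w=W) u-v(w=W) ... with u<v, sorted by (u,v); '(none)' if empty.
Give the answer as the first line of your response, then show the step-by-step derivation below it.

0-1(w=6) 0-4(w=6) 2-3(w=1)

step 1: add edge 2-3 (w=1); MST = {2-3(w=1)}
step 2: add edge 0-1 (w=6); MST = {0-1(w=6) 2-3(w=1)}
step 3: add edge 0-4 (w=6); MST = {0-1(w=6) 0-4(w=6) 2-3(w=1)}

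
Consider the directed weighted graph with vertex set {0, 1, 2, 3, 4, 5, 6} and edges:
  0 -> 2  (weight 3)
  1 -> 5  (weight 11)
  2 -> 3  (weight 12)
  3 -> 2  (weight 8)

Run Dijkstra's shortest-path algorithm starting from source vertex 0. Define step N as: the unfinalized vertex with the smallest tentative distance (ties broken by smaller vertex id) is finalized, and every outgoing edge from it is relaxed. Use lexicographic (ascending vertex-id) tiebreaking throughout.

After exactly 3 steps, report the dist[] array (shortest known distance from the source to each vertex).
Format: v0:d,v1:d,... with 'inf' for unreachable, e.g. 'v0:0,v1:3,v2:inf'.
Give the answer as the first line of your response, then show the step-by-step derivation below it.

v0:0,v1:inf,v2:3,v3:15,v4:inf,v5:inf,v6:inf

step 1: dist = v0:0,v1:inf,v2:3,v3:inf,v4:inf,v5:inf,v6:inf
step 2: dist = v0:0,v1:inf,v2:3,v3:15,v4:inf,v5:inf,v6:inf
step 3: dist = v0:0,v1:inf,v2:3,v3:15,v4:inf,v5:inf,v6:inf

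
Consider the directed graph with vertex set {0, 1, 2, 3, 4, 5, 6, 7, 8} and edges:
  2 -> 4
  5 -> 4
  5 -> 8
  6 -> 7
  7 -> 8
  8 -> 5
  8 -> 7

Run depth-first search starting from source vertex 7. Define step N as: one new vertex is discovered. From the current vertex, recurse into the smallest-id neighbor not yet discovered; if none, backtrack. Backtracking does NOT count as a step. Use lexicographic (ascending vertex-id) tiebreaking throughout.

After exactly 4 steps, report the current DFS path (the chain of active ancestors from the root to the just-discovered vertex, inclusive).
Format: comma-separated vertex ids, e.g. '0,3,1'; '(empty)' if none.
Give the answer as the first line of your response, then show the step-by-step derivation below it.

7,8,5,4

step 1: discover 7; path=7; order=7
step 2: discover 8; path=7>8; order=7,8
step 3: discover 5; path=7>8>5; order=7,8,5
step 4: discover 4; path=7>8>5>4; order=7,8,5,4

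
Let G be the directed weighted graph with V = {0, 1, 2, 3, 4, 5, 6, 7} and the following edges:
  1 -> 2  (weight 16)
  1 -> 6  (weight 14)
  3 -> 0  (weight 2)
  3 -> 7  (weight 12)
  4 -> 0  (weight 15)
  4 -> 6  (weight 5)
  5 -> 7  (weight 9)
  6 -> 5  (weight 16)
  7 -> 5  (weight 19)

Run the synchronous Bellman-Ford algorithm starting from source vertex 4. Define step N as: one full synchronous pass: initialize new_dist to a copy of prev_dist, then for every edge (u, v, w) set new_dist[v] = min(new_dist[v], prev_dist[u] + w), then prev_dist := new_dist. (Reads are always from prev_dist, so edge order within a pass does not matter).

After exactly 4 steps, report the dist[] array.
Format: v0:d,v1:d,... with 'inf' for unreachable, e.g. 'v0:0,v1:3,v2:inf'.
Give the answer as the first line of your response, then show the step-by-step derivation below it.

v0:15,v1:inf,v2:inf,v3:inf,v4:0,v5:21,v6:5,v7:30

step 1: dist = v0:15,v1:inf,v2:inf,v3:inf,v4:0,v5:inf,v6:5,v7:inf
step 2: dist = v0:15,v1:inf,v2:inf,v3:inf,v4:0,v5:21,v6:5,v7:inf
step 3: dist = v0:15,v1:inf,v2:inf,v3:inf,v4:0,v5:21,v6:5,v7:30
step 4: dist = v0:15,v1:inf,v2:inf,v3:inf,v4:0,v5:21,v6:5,v7:30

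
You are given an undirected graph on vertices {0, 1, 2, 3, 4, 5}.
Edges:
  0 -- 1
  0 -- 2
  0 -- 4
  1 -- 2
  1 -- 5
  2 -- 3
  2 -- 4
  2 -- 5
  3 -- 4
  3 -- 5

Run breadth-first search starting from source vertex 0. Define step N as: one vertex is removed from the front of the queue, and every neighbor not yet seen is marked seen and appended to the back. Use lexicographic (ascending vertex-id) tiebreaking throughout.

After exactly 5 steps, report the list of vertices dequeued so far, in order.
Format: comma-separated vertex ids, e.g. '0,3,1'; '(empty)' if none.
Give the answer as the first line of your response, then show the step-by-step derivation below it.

0,1,2,4,5

step 1: dequeue 0; queue=[1,2,4]; order=0
step 2: dequeue 1; queue=[2,4,5]; order=0,1
step 3: dequeue 2; queue=[4,5,3]; order=0,1,2
step 4: dequeue 4; queue=[5,3]; order=0,1,2,4
step 5: dequeue 5; queue=[3]; order=0,1,2,4,5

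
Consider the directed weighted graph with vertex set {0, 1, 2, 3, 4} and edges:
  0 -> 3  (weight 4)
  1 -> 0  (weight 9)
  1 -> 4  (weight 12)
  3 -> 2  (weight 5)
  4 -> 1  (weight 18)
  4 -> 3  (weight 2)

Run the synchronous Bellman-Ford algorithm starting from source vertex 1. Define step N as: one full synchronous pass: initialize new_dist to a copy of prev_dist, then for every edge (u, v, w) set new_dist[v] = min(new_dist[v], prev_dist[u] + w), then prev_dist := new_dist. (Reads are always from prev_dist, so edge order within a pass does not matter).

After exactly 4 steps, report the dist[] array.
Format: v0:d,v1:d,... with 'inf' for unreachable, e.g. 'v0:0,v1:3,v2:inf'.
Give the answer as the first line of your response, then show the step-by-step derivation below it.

v0:9,v1:0,v2:18,v3:13,v4:12

step 1: dist = v0:9,v1:0,v2:inf,v3:inf,v4:12
step 2: dist = v0:9,v1:0,v2:inf,v3:13,v4:12
step 3: dist = v0:9,v1:0,v2:18,v3:13,v4:12
step 4: dist = v0:9,v1:0,v2:18,v3:13,v4:12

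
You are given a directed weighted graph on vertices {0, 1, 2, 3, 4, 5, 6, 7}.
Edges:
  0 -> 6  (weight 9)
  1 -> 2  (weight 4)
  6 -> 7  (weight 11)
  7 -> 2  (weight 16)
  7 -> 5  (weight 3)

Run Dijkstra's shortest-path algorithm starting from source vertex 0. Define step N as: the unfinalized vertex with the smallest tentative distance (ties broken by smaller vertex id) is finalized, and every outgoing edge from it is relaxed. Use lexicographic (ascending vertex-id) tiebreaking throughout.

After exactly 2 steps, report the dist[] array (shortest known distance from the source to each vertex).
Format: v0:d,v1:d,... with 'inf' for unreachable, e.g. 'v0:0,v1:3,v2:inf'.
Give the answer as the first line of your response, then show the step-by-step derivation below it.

v0:0,v1:inf,v2:inf,v3:inf,v4:inf,v5:inf,v6:9,v7:20

step 1: dist = v0:0,v1:inf,v2:inf,v3:inf,v4:inf,v5:inf,v6:9,v7:inf
step 2: dist = v0:0,v1:inf,v2:inf,v3:inf,v4:inf,v5:inf,v6:9,v7:20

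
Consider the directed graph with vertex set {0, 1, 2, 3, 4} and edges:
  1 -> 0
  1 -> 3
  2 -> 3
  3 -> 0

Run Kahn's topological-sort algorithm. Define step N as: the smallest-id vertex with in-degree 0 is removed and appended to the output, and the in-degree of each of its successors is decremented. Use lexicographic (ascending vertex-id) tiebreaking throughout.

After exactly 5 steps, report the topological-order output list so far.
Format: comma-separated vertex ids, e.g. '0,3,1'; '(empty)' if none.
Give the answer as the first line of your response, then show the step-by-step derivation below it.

1,2,3,0,4

step 1: output 1; order=[1]; indeg=(1,0,0,1,0)
step 2: output 2; order=[1,2]; indeg=(1,0,0,0,0)
step 3: output 3; order=[1,2,3]; indeg=(0,0,0,0,0)
step 4: output 0; order=[1,2,3,0]; indeg=(0,0,0,0,0)
step 5: output 4; order=[1,2,3,0,4]; indeg=(0,0,0,0,0)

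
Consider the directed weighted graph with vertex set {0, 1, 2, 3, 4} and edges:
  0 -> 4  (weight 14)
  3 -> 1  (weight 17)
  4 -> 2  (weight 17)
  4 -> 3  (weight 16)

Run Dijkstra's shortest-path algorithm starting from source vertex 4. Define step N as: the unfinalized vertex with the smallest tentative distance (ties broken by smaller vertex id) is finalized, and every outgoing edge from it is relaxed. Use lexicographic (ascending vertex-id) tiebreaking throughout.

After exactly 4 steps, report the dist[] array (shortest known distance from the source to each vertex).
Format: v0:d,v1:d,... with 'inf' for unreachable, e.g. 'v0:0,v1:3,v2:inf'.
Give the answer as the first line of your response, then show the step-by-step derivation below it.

v0:inf,v1:33,v2:17,v3:16,v4:0

step 1: dist = v0:inf,v1:inf,v2:17,v3:16,v4:0
step 2: dist = v0:inf,v1:33,v2:17,v3:16,v4:0
step 3: dist = v0:inf,v1:33,v2:17,v3:16,v4:0
step 4: dist = v0:inf,v1:33,v2:17,v3:16,v4:0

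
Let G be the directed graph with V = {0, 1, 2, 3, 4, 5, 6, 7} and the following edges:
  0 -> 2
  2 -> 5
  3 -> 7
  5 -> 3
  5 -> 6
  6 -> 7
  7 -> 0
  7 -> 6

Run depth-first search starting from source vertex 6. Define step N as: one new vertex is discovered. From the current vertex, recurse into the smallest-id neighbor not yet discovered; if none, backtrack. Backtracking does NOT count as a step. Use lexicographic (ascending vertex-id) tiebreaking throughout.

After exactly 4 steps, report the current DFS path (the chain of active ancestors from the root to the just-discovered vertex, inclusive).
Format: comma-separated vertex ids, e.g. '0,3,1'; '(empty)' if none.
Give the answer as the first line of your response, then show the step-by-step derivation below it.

6,7,0,2

step 1: discover 6; path=6; order=6
step 2: discover 7; path=6>7; order=6,7
step 3: discover 0; path=6>7>0; order=6,7,0
step 4: discover 2; path=6>7>0>2; order=6,7,0,2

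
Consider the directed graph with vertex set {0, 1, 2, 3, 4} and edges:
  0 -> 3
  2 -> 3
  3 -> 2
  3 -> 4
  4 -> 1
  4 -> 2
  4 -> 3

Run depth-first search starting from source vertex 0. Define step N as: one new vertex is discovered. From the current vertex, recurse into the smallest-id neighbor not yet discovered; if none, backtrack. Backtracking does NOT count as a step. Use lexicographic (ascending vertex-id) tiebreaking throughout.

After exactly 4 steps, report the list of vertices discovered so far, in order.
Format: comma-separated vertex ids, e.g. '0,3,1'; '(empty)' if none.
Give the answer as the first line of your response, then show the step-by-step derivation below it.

0,3,2,4

step 1: discover 0; path=0; order=0
step 2: discover 3; path=0>3; order=0,3
step 3: discover 2; path=0>3>2; order=0,3,2
step 4: discover 4; path=0>3>4; order=0,3,2,4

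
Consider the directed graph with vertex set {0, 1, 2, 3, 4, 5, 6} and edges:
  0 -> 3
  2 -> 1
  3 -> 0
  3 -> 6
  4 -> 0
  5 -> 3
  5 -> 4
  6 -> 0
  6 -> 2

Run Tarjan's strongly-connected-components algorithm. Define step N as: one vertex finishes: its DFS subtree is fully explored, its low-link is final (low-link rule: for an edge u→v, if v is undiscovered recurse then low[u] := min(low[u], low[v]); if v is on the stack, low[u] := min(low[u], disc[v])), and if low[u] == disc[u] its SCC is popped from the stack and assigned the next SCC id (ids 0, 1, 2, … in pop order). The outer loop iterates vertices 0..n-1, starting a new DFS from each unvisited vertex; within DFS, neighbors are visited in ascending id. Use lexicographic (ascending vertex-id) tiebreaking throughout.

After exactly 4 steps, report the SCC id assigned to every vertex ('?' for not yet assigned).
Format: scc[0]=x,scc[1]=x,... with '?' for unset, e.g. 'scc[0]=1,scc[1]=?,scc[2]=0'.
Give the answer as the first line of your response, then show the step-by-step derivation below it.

scc[0]=?,scc[1]=0,scc[2]=1,scc[3]=?,scc[4]=?,scc[5]=?,scc[6]=?

step 1: low=(low[0]=0,low[1]=4,low[2]=3,low[3]=0,low[4]=?,low[5]=?,low[6]=0); scc=(scc[0]=?,scc[1]=0,scc[2]=?,scc[3]=?,scc[4]=?,scc[5]=?,scc[6]=?)
step 2: low=(low[0]=0,low[1]=4,low[2]=3,low[3]=0,low[4]=?,low[5]=?,low[6]=0); scc=(scc[0]=?,scc[1]=0,scc[2]=1,scc[3]=?,scc[4]=?,scc[5]=?,scc[6]=?)
step 3: low=(low[0]=0,low[1]=4,low[2]=3,low[3]=0,low[4]=?,low[5]=?,low[6]=0); scc=(scc[0]=?,scc[1]=0,scc[2]=1,scc[3]=?,scc[4]=?,scc[5]=?,scc[6]=?)
step 4: low=(low[0]=0,low[1]=4,low[2]=3,low[3]=0,low[4]=?,low[5]=?,low[6]=0); scc=(scc[0]=?,scc[1]=0,scc[2]=1,scc[3]=?,scc[4]=?,scc[5]=?,scc[6]=?)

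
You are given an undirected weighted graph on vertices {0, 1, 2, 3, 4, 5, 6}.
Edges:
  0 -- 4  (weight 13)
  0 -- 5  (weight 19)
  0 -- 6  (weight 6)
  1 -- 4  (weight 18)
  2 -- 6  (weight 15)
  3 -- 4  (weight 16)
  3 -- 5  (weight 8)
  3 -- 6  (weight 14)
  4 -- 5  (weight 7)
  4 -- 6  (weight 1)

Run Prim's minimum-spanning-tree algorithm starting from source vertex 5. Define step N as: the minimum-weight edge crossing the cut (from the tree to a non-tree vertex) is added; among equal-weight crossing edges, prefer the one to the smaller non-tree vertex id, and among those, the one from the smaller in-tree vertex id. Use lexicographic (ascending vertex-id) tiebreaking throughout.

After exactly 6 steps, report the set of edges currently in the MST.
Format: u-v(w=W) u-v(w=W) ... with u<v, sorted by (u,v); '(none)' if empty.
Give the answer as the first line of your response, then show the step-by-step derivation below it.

0-6(w=6) 1-4(w=18) 2-6(w=15) 3-5(w=8) 4-5(w=7) 4-6(w=1)

step 1: add edge 4-5 (w=7); MST = {4-5(w=7)}
step 2: add edge 4-6 (w=1); MST = {4-5(w=7) 4-6(w=1)}
step 3: add edge 0-6 (w=6); MST = {0-6(w=6) 4-5(w=7) 4-6(w=1)}
step 4: add edge 3-5 (w=8); MST = {0-6(w=6) 3-5(w=8) 4-5(w=7) 4-6(w=1)}
step 5: add edge 2-6 (w=15); MST = {0-6(w=6) 2-6(w=15) 3-5(w=8) 4-5(w=7) 4-6(w=1)}
step 6: add edge 1-4 (w=18); MST = {0-6(w=6) 1-4(w=18) 2-6(w=15) 3-5(w=8) 4-5(w=7) 4-6(w=1)}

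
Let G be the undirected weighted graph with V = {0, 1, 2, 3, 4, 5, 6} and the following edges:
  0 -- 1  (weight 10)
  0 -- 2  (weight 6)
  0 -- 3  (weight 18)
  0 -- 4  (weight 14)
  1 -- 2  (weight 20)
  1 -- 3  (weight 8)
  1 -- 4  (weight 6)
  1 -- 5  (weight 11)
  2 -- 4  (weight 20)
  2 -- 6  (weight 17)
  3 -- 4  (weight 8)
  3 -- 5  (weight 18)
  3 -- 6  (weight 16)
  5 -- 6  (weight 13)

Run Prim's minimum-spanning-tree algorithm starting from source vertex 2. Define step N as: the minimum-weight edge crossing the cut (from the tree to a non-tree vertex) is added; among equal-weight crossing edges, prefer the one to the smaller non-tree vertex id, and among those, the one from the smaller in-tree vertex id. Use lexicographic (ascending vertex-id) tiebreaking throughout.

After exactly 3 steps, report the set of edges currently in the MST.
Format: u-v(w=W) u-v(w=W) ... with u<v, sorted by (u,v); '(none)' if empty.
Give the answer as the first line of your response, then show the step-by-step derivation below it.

0-1(w=10) 0-2(w=6) 1-4(w=6)

step 1: add edge 0-2 (w=6); MST = {0-2(w=6)}
step 2: add edge 0-1 (w=10); MST = {0-1(w=10) 0-2(w=6)}
step 3: add edge 1-4 (w=6); MST = {0-1(w=10) 0-2(w=6) 1-4(w=6)}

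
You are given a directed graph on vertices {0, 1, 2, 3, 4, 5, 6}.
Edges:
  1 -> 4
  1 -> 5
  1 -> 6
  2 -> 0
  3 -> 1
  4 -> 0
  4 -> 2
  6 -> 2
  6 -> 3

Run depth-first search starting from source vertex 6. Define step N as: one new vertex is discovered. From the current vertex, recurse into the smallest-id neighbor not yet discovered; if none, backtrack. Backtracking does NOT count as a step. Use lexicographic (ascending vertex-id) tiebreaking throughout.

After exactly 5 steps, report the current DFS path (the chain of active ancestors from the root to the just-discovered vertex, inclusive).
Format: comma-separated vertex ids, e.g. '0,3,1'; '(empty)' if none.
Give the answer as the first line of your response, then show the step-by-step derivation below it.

6,3,1

step 1: discover 6; path=6; order=6
step 2: discover 2; path=6>2; order=6,2
step 3: discover 0; path=6>2>0; order=6,2,0
step 4: discover 3; path=6>3; order=6,2,0,3
step 5: discover 1; path=6>3>1; order=6,2,0,3,1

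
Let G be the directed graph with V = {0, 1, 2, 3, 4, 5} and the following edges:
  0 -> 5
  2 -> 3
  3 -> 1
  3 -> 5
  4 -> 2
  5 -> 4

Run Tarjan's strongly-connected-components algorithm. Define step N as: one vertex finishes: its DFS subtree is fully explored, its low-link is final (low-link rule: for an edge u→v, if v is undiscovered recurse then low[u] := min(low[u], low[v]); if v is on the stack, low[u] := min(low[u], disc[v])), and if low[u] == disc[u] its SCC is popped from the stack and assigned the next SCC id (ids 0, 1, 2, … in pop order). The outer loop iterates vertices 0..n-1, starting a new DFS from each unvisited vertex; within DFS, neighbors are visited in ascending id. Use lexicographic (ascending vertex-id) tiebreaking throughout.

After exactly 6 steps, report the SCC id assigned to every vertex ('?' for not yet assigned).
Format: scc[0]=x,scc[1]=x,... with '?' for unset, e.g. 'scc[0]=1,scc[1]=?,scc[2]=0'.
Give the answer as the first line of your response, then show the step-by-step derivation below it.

scc[0]=2,scc[1]=0,scc[2]=1,scc[3]=1,scc[4]=1,scc[5]=1

step 1: low=(low[0]=0,low[1]=5,low[2]=3,low[3]=4,low[4]=2,low[5]=1); scc=(scc[0]=?,scc[1]=0,scc[2]=?,scc[3]=?,scc[4]=?,scc[5]=?)
step 2: low=(low[0]=0,low[1]=5,low[2]=3,low[3]=1,low[4]=2,low[5]=1); scc=(scc[0]=?,scc[1]=0,scc[2]=?,scc[3]=?,scc[4]=?,scc[5]=?)
step 3: low=(low[0]=0,low[1]=5,low[2]=1,low[3]=1,low[4]=2,low[5]=1); scc=(scc[0]=?,scc[1]=0,scc[2]=?,scc[3]=?,scc[4]=?,scc[5]=?)
step 4: low=(low[0]=0,low[1]=5,low[2]=1,low[3]=1,low[4]=1,low[5]=1); scc=(scc[0]=?,scc[1]=0,scc[2]=?,scc[3]=?,scc[4]=?,scc[5]=?)
step 5: low=(low[0]=0,low[1]=5,low[2]=1,low[3]=1,low[4]=1,low[5]=1); scc=(scc[0]=?,scc[1]=0,scc[2]=1,scc[3]=1,scc[4]=1,scc[5]=1)
step 6: low=(low[0]=0,low[1]=5,low[2]=1,low[3]=1,low[4]=1,low[5]=1); scc=(scc[0]=2,scc[1]=0,scc[2]=1,scc[3]=1,scc[4]=1,scc[5]=1)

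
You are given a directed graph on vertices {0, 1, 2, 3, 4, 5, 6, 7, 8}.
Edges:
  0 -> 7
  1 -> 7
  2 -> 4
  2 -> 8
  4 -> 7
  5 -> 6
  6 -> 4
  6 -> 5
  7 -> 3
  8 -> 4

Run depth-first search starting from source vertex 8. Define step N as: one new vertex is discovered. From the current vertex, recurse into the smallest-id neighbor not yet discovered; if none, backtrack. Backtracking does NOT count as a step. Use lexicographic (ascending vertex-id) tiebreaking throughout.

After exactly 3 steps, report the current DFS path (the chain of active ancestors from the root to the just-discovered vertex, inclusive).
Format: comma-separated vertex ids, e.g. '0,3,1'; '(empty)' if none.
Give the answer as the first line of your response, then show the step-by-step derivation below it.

8,4,7

step 1: discover 8; path=8; order=8
step 2: discover 4; path=8>4; order=8,4
step 3: discover 7; path=8>4>7; order=8,4,7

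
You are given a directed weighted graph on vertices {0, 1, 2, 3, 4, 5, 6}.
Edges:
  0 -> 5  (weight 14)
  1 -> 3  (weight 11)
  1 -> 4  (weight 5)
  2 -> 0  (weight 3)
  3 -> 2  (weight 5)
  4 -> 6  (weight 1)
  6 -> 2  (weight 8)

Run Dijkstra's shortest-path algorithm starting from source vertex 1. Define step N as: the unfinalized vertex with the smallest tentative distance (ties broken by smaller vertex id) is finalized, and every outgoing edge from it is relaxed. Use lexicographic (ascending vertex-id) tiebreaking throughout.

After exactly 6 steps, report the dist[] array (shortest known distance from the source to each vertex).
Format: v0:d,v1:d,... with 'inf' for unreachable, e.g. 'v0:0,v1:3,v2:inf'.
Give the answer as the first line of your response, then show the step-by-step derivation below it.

v0:17,v1:0,v2:14,v3:11,v4:5,v5:31,v6:6

step 1: dist = v0:inf,v1:0,v2:inf,v3:11,v4:5,v5:inf,v6:inf
step 2: dist = v0:inf,v1:0,v2:inf,v3:11,v4:5,v5:inf,v6:6
step 3: dist = v0:inf,v1:0,v2:14,v3:11,v4:5,v5:inf,v6:6
step 4: dist = v0:inf,v1:0,v2:14,v3:11,v4:5,v5:inf,v6:6
step 5: dist = v0:17,v1:0,v2:14,v3:11,v4:5,v5:inf,v6:6
step 6: dist = v0:17,v1:0,v2:14,v3:11,v4:5,v5:31,v6:6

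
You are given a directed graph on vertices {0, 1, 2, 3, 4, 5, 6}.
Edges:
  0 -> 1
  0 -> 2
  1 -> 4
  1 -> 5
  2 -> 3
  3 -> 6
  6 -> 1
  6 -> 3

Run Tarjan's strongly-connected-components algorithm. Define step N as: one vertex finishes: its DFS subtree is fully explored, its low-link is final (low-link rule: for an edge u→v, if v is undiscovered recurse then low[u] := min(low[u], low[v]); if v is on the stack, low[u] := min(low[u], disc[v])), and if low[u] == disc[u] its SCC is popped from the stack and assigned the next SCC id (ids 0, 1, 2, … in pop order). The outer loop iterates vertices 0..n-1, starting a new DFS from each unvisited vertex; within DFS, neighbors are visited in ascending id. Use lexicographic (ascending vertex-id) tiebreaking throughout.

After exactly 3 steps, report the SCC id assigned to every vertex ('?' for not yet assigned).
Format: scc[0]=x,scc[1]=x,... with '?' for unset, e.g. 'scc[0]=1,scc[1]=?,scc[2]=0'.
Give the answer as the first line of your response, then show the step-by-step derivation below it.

scc[0]=?,scc[1]=2,scc[2]=?,scc[3]=?,scc[4]=0,scc[5]=1,scc[6]=?

step 1: low=(low[0]=0,low[1]=1,low[2]=?,low[3]=?,low[4]=2,low[5]=?,low[6]=?); scc=(scc[0]=?,scc[1]=?,scc[2]=?,scc[3]=?,scc[4]=0,scc[5]=?,scc[6]=?)
step 2: low=(low[0]=0,low[1]=1,low[2]=?,low[3]=?,low[4]=2,low[5]=3,low[6]=?); scc=(scc[0]=?,scc[1]=?,scc[2]=?,scc[3]=?,scc[4]=0,scc[5]=1,scc[6]=?)
step 3: low=(low[0]=0,low[1]=1,low[2]=?,low[3]=?,low[4]=2,low[5]=3,low[6]=?); scc=(scc[0]=?,scc[1]=2,scc[2]=?,scc[3]=?,scc[4]=0,scc[5]=1,scc[6]=?)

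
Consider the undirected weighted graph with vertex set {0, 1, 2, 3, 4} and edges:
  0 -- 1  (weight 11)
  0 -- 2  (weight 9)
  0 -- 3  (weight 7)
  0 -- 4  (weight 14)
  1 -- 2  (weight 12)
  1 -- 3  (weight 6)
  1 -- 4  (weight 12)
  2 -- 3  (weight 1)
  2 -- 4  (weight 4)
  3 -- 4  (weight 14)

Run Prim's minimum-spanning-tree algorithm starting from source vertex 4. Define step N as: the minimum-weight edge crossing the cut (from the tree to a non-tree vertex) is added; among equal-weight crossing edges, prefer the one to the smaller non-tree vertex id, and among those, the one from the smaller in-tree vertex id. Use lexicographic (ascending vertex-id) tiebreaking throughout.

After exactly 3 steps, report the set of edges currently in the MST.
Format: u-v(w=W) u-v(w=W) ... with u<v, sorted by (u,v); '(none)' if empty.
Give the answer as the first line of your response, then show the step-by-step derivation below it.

1-3(w=6) 2-3(w=1) 2-4(w=4)

step 1: add edge 2-4 (w=4); MST = {2-4(w=4)}
step 2: add edge 2-3 (w=1); MST = {2-3(w=1) 2-4(w=4)}
step 3: add edge 1-3 (w=6); MST = {1-3(w=6) 2-3(w=1) 2-4(w=4)}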